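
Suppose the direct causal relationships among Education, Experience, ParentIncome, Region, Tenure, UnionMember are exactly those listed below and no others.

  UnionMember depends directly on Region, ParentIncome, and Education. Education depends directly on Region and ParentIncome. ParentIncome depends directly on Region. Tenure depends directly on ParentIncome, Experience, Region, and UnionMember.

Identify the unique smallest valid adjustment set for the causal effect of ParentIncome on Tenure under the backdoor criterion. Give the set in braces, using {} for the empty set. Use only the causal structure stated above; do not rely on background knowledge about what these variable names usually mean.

{Region}

Variables eligible for adjustment (non-descendants of ParentIncome, excluding ParentIncome and Tenure): {Experience, Region}.
Backdoor paths from ParentIncome to Tenure:
  P1: ParentIncome <- Region -> Education -> UnionMember -> Tenure
  P2: ParentIncome <- Region -> UnionMember -> Tenure
  P3: ParentIncome <- Region -> Tenure
The empty set is not sufficient: P1 (ParentIncome <- Region -> Education -> UnionMember -> Tenure) has no collider blocking it and no conditioned non-collider, so it is open.
Try {Region}:
  P1: blocked at fork node Region ∈ conditioning set.
  P2: blocked at fork node Region ∈ conditioning set.
  P3: blocked at fork node Region ∈ conditioning set.
{Region} contains no descendant of ParentIncome and blocks every backdoor path.
No other singleton works — e.g. {Experience} leaves P1 open — so {Region} is the unique smallest valid adjustment set.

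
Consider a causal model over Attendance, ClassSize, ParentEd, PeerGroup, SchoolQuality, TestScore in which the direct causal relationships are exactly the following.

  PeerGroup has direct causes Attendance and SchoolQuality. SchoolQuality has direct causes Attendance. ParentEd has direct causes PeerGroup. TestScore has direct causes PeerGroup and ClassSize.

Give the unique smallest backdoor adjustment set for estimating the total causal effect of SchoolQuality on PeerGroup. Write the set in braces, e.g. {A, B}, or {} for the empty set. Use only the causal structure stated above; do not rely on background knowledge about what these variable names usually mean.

{Attendance}

Variables eligible for adjustment (non-descendants of SchoolQuality, excluding SchoolQuality and PeerGroup): {Attendance, ClassSize}.
Backdoor paths from SchoolQuality to PeerGroup:
  P1: SchoolQuality <- Attendance -> PeerGroup
The empty set is not sufficient: P1 (SchoolQuality <- Attendance -> PeerGroup) has no collider blocking it and no conditioned non-collider, so it is open.
Try {Attendance}:
  P1: blocked at fork node Attendance ∈ conditioning set.
{Attendance} contains no descendant of SchoolQuality and blocks every backdoor path.
No other singleton works — e.g. {ClassSize} leaves P1 open — so {Attendance} is the unique smallest valid adjustment set.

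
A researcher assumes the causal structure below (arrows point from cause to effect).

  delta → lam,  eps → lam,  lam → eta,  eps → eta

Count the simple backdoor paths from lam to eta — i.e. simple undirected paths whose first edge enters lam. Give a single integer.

A backdoor path from lam to eta is any simple undirected path whose first edge points into lam (i.e. leaves lam via a parent).
Parents of lam: {delta, eps}.
Enumerating:
  P1: lam <- eps -> eta
That exhausts the simple backdoor paths. Count: 1.

1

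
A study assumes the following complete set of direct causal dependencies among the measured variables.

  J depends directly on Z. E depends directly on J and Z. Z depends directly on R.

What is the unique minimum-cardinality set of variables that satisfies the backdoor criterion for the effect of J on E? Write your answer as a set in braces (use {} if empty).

{Z}

Variables eligible for adjustment (non-descendants of J, excluding J and E): {R, Z}.
Backdoor paths from J to E:
  P1: J <- Z -> E
The empty set is not sufficient: P1 (J <- Z -> E) has no collider blocking it and no conditioned non-collider, so it is open.
Try {Z}:
  P1: blocked at fork node Z ∈ conditioning set.
{Z} contains no descendant of J and blocks every backdoor path.
No other singleton works — e.g. {R} leaves P1 open — so {Z} is the unique smallest valid adjustment set.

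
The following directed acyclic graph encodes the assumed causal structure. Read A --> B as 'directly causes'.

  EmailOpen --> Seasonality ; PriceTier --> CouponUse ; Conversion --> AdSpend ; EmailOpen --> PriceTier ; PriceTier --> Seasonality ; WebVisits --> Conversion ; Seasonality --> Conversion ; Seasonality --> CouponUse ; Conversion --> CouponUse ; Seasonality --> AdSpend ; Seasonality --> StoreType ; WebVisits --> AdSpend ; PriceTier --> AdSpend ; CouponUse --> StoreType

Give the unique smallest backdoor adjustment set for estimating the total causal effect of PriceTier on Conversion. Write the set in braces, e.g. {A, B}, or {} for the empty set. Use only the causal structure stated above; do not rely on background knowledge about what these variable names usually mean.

{EmailOpen}

Variables eligible for adjustment (non-descendants of PriceTier, excluding PriceTier and Conversion): {EmailOpen, WebVisits}.
Backdoor paths from PriceTier to Conversion:
  P1: PriceTier <- EmailOpen -> Seasonality -> Conversion
  P2: PriceTier <- EmailOpen -> Seasonality -> CouponUse <- Conversion
  P3: PriceTier <- EmailOpen -> Seasonality -> AdSpend <- WebVisits -> Conversion
  P4: PriceTier <- EmailOpen -> Seasonality -> AdSpend <- Conversion
  P5: PriceTier <- EmailOpen -> Seasonality -> StoreType <- CouponUse <- Conversion
The empty set is not sufficient: P1 (PriceTier <- EmailOpen -> Seasonality -> Conversion) has no collider blocking it and no conditioned non-collider, so it is open.
Try {EmailOpen}:
  P1: blocked at fork node EmailOpen ∈ conditioning set.
  P2: blocked at fork node EmailOpen ∈ conditioning set.
  P3: blocked at fork node EmailOpen ∈ conditioning set.
  P4: blocked at fork node EmailOpen ∈ conditioning set.
  P5: blocked at fork node EmailOpen ∈ conditioning set.
{EmailOpen} contains no descendant of PriceTier and blocks every backdoor path.
No other singleton works — e.g. {WebVisits} leaves P1 open — so {EmailOpen} is the unique smallest valid adjustment set.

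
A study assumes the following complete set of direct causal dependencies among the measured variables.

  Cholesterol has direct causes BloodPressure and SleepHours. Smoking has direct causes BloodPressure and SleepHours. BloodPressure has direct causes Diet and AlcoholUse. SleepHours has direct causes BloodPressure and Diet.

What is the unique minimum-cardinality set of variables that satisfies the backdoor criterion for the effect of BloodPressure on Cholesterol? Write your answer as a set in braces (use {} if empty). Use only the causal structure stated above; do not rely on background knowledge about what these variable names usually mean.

{Diet}

Variables eligible for adjustment (non-descendants of BloodPressure, excluding BloodPressure and Cholesterol): {AlcoholUse, Diet}.
Backdoor paths from BloodPressure to Cholesterol:
  P1: BloodPressure <- Diet -> SleepHours -> Cholesterol
The empty set is not sufficient: P1 (BloodPressure <- Diet -> SleepHours -> Cholesterol) has no collider blocking it and no conditioned non-collider, so it is open.
Try {Diet}:
  P1: blocked at fork node Diet ∈ conditioning set.
{Diet} contains no descendant of BloodPressure and blocks every backdoor path.
No other singleton works — e.g. {AlcoholUse} leaves P1 open — so {Diet} is the unique smallest valid adjustment set.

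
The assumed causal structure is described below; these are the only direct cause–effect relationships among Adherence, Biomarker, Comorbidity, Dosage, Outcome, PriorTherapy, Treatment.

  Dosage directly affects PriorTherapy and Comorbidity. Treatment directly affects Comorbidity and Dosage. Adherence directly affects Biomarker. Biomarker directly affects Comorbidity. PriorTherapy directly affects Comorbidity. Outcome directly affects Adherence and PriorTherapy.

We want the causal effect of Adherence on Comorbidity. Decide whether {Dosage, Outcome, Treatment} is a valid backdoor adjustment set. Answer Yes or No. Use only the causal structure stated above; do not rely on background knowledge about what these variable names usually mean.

Yes

Backdoor paths from Adherence to Comorbidity (paths whose first edge points into Adherence):
  P1: Adherence <- Outcome -> PriorTherapy <- Dosage <- Treatment -> Comorbidity
  P2: Adherence <- Outcome -> PriorTherapy <- Dosage -> Comorbidity
  P3: Adherence <- Outcome -> PriorTherapy -> Comorbidity
Condition 1 (no descendant of Adherence in the set): holds — descendants of Adherence are {Biomarker, Comorbidity}; none are in {Dosage, Outcome, Treatment}.
Condition 2 (every backdoor path blocked by {Dosage, Outcome, Treatment}):
  P1: blocked at fork node Outcome ∈ conditioning set.
  P2: blocked at fork node Outcome ∈ conditioning set.
  P3: blocked at fork node Outcome ∈ conditioning set.
{Dosage, Outcome, Treatment} satisfies the backdoor criterion.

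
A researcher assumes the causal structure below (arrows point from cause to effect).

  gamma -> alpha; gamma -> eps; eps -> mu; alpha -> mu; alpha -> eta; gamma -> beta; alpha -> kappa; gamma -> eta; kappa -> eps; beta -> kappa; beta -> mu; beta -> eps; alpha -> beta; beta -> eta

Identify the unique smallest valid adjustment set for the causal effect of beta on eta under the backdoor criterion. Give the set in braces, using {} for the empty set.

Variables eligible for adjustment (non-descendants of beta, excluding beta and eta): {alpha, gamma}.
Backdoor paths from beta to eta:
  P1: beta <- gamma -> alpha -> eta
  P2: beta <- gamma -> eta
  P3: beta <- gamma -> eps <- kappa <- alpha -> eta
  P4: beta <- gamma -> eps -> mu <- alpha -> eta
  P5: beta <- alpha <- gamma -> eta
  P6: beta <- alpha -> eta
  P7: beta <- alpha -> kappa -> eps <- gamma -> eta
  P8: beta <- alpha -> mu <- eps <- gamma -> eta
The empty set is not sufficient: P1 (beta <- gamma -> alpha -> eta) has no collider blocking it and no conditioned non-collider, so it is open.
Try {alpha, gamma}:
  P1: blocked at fork node gamma ∈ conditioning set.
  P2: blocked at fork node gamma ∈ conditioning set.
  P3: blocked at fork node gamma ∈ conditioning set.
  P4: blocked at fork node gamma ∈ conditioning set.
  P5: blocked at chain node alpha ∈ conditioning set.
  P6: blocked at fork node alpha ∈ conditioning set.
  P7: blocked at fork node alpha ∈ conditioning set.
  P8: blocked at fork node alpha ∈ conditioning set.
{alpha, gamma} contains no descendant of beta and blocks every backdoor path.
Every element of {alpha, gamma} is needed (dropping alpha leaves P6 open; dropping gamma leaves P2 open), so no proper subset is valid.
Among all size-2 subsets of the eligible variables, only {alpha, gamma} blocks every backdoor path, so it is the unique smallest valid adjustment set.

{alpha, gamma}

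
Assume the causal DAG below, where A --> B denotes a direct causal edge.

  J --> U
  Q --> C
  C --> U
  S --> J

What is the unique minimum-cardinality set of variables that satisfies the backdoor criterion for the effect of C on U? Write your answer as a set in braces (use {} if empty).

Variables eligible for adjustment (non-descendants of C, excluding C and U): {J, Q, S}.
Backdoor paths from C to U:
  (none)
With no backdoor paths the empty set already satisfies the criterion, and it is trivially minimal.

{}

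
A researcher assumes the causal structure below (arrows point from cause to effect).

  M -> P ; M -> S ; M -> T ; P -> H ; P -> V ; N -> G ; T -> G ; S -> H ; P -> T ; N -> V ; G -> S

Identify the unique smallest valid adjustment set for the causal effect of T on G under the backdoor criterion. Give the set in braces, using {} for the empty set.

{}

Variables eligible for adjustment (non-descendants of T, excluding T and G): {M, N, P, V}.
Backdoor paths from T to G:
  P1: T <- M -> P -> V <- N -> G
  P2: T <- M -> P -> H <- S <- G
  P3: T <- M -> S <- G
  P4: T <- M -> S -> H <- P -> V <- N -> G
  P5: T <- P <- M -> S <- G
  P6: T <- P -> V <- N -> G
  P7: T <- P -> H <- S <- G
Each backdoor path contains an unconditioned collider, so every path is already blocked with the empty conditioning set:
  P1: blocked at collider V (neither it nor any descendant is in the conditioning set).
  P2: blocked at collider H (neither it nor any descendant is in the conditioning set).
  P3: blocked at collider S (neither it nor any descendant is in the conditioning set).
  P4: blocked at collider H (neither it nor any descendant is in the conditioning set).
  P5: blocked at collider S (neither it nor any descendant is in the conditioning set).
  P6: blocked at collider V (neither it nor any descendant is in the conditioning set).
  P7: blocked at collider H (neither it nor any descendant is in the conditioning set).
The empty set is therefore the unique smallest valid set.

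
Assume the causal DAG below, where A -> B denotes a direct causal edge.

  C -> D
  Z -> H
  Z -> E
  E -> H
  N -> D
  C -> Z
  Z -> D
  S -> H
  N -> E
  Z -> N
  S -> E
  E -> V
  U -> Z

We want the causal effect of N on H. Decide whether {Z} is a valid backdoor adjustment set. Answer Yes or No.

Yes

Backdoor paths from N to H (paths whose first edge points into N):
  P1: N <- Z -> E <- S -> H
  P2: N <- Z -> E -> H
  P3: N <- Z -> H
Condition 1 (no descendant of N in the set): holds — descendants of N are {D, E, H, V}; none are in {Z}.
Condition 2 (every backdoor path blocked by {Z}):
  P1: blocked at fork node Z ∈ conditioning set.
  P2: blocked at fork node Z ∈ conditioning set.
  P3: blocked at fork node Z ∈ conditioning set.
{Z} satisfies the backdoor criterion.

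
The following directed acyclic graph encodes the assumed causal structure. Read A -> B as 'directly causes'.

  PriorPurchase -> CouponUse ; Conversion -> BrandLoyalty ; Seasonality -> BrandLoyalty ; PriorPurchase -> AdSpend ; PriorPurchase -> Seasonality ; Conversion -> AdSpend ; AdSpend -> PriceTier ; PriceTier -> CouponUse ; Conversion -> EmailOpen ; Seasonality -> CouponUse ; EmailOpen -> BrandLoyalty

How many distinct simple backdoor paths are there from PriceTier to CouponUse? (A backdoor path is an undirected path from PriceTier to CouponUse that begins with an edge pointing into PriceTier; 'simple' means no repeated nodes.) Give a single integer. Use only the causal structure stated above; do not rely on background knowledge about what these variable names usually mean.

A backdoor path from PriceTier to CouponUse is any simple undirected path whose first edge points into PriceTier (i.e. leaves PriceTier via a parent).
Parents of PriceTier: {AdSpend}.
Enumerating:
  P1: PriceTier <- AdSpend <- PriorPurchase -> Seasonality -> CouponUse
  P2: PriceTier <- AdSpend <- PriorPurchase -> CouponUse
  P3: PriceTier <- AdSpend <- Conversion -> EmailOpen -> BrandLoyalty <- Seasonality <- PriorPurchase -> CouponUse
  P4: PriceTier <- AdSpend <- Conversion -> EmailOpen -> BrandLoyalty <- Seasonality -> CouponUse
  P5: PriceTier <- AdSpend <- Conversion -> BrandLoyalty <- Seasonality <- PriorPurchase -> CouponUse
  P6: PriceTier <- AdSpend <- Conversion -> BrandLoyalty <- Seasonality -> CouponUse
That exhausts the simple backdoor paths. Count: 6.

6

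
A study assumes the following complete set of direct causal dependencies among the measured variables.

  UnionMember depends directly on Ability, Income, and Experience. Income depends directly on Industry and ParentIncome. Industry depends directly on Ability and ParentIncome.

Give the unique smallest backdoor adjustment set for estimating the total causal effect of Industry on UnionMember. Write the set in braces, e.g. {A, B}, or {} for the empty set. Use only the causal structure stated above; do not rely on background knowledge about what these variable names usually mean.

{Ability, ParentIncome}

Variables eligible for adjustment (non-descendants of Industry, excluding Industry and UnionMember): {Ability, Experience, ParentIncome}.
Backdoor paths from Industry to UnionMember:
  P1: Industry <- Ability -> UnionMember
  P2: Industry <- ParentIncome -> Income -> UnionMember
The empty set is not sufficient: P1 (Industry <- Ability -> UnionMember) has no collider blocking it and no conditioned non-collider, so it is open.
Try {Ability, ParentIncome}:
  P1: blocked at fork node Ability ∈ conditioning set.
  P2: blocked at fork node ParentIncome ∈ conditioning set.
{Ability, ParentIncome} contains no descendant of Industry and blocks every backdoor path.
Every element of {Ability, ParentIncome} is needed (dropping Ability leaves P1 open; dropping ParentIncome leaves P2 open), so no proper subset is valid.
Among all size-2 subsets of the eligible variables, only {Ability, ParentIncome} blocks every backdoor path, so it is the unique smallest valid adjustment set.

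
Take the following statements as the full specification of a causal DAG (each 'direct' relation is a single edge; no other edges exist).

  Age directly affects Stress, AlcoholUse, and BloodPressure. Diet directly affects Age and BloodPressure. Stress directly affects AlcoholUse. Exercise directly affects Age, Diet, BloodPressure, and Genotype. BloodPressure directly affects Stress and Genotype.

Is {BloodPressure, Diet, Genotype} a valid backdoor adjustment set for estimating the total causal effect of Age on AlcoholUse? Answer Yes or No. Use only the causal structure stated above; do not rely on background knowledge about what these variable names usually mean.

Backdoor paths from Age to AlcoholUse (paths whose first edge points into Age):
  P1: Age <- Exercise -> Diet -> BloodPressure -> Stress -> AlcoholUse
  P2: Age <- Exercise -> BloodPressure -> Stress -> AlcoholUse
  P3: Age <- Exercise -> Genotype <- BloodPressure -> Stress -> AlcoholUse
  P4: Age <- Diet <- Exercise -> BloodPressure -> Stress -> AlcoholUse
  P5: Age <- Diet <- Exercise -> Genotype <- BloodPressure -> Stress -> AlcoholUse
  P6: Age <- Diet -> BloodPressure -> Stress -> AlcoholUse
Condition 1 (no descendant of Age in the set): FAILS — BloodPressure and Genotype are descendants of Age.
Condition 2 (every backdoor path blocked by {BloodPressure, Diet, Genotype}):
  P1: blocked at chain node Diet ∈ conditioning set.
  P2: blocked at chain node BloodPressure ∈ conditioning set.
  P3: blocked at fork node BloodPressure ∈ conditioning set.
  P4: blocked at chain node Diet ∈ conditioning set.
  P5: blocked at chain node Diet ∈ conditioning set.
  P6: blocked at fork node Diet ∈ conditioning set.
{BloodPressure, Diet, Genotype} does not satisfy the backdoor criterion.

No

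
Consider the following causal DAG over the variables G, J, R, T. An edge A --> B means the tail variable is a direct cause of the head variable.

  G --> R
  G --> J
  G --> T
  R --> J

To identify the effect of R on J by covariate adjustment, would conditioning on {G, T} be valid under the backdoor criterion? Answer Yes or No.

Yes

Backdoor paths from R to J (paths whose first edge points into R):
  P1: R <- G -> J
Condition 1 (no descendant of R in the set): holds — descendants of R are {J}; none are in {G, T}.
Condition 2 (every backdoor path blocked by {G, T}):
  P1: blocked at fork node G ∈ conditioning set.
{G, T} satisfies the backdoor criterion.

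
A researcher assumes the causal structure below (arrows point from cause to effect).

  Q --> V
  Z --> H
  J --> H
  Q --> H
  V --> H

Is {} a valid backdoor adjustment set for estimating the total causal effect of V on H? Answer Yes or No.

Backdoor paths from V to H (paths whose first edge points into V):
  P1: V <- Q -> H
Condition 1 (no descendant of V in the set): holds — descendants of V are {H}; none are in {}.
Condition 2 (every backdoor path blocked by {}):
  P1: open — no interior node is in the conditioning set.
{} does not satisfy the backdoor criterion.

No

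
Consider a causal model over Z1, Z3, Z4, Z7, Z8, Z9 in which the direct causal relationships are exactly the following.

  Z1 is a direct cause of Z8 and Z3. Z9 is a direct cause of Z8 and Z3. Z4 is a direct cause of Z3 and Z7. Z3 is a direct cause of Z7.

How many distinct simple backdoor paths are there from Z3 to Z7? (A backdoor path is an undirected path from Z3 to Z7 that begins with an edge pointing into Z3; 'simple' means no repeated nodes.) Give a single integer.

1

A backdoor path from Z3 to Z7 is any simple undirected path whose first edge points into Z3 (i.e. leaves Z3 via a parent).
Parents of Z3: {Z1, Z4, Z9}.
Enumerating:
  P1: Z3 <- Z4 -> Z7
That exhausts the simple backdoor paths. Count: 1.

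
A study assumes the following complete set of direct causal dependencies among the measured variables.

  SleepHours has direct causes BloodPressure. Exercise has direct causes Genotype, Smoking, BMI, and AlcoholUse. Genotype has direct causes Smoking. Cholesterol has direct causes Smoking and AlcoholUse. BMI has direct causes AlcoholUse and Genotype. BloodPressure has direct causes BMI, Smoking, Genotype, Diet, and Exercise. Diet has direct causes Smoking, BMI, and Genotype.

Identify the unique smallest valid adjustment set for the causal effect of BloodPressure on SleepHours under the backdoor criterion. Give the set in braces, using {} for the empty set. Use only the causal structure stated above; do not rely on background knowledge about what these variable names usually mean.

{}

Variables eligible for adjustment (non-descendants of BloodPressure, excluding BloodPressure and SleepHours): {AlcoholUse, BMI, Cholesterol, Diet, Exercise, Genotype, Smoking}.
Backdoor paths from BloodPressure to SleepHours:
  (none)
With no backdoor paths the empty set already satisfies the criterion, and it is trivially minimal.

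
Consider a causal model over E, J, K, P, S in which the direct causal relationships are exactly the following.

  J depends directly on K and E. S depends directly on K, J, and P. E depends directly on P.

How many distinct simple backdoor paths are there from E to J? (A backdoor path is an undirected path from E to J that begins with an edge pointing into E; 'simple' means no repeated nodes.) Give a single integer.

A backdoor path from E to J is any simple undirected path whose first edge points into E (i.e. leaves E via a parent).
Parents of E: {P}.
Enumerating:
  P1: E <- P -> S <- K -> J
  P2: E <- P -> S <- J
That exhausts the simple backdoor paths. Count: 2.

2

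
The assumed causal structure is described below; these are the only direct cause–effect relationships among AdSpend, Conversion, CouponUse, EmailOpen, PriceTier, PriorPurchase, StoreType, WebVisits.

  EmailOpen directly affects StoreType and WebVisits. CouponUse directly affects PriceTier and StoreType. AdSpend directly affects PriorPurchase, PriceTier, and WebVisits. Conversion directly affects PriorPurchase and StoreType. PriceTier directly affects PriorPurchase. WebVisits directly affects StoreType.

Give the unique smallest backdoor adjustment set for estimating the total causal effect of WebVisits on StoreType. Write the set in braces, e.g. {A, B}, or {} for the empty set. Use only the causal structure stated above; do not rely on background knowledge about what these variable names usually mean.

Variables eligible for adjustment (non-descendants of WebVisits, excluding WebVisits and StoreType): {AdSpend, Conversion, CouponUse, EmailOpen, PriceTier, PriorPurchase}.
Backdoor paths from WebVisits to StoreType:
  P1: WebVisits <- EmailOpen -> StoreType
  P2: WebVisits <- AdSpend -> PriceTier <- CouponUse -> StoreType
  P3: WebVisits <- AdSpend -> PriceTier -> PriorPurchase <- Conversion -> StoreType
  P4: WebVisits <- AdSpend -> PriorPurchase <- Conversion -> StoreType
  P5: WebVisits <- AdSpend -> PriorPurchase <- PriceTier <- CouponUse -> StoreType
The empty set is not sufficient: P1 (WebVisits <- EmailOpen -> StoreType) has no collider blocking it and no conditioned non-collider, so it is open.
Try {EmailOpen}:
  P1: blocked at fork node EmailOpen ∈ conditioning set.
  P2: blocked at collider PriceTier (neither it nor any descendant is in the conditioning set).
  P3: blocked at collider PriorPurchase (neither it nor any descendant is in the conditioning set).
  P4: blocked at collider PriorPurchase (neither it nor any descendant is in the conditioning set).
  P5: blocked at collider PriorPurchase (neither it nor any descendant is in the conditioning set).
{EmailOpen} contains no descendant of WebVisits and blocks every backdoor path.
No other singleton works — e.g. {AdSpend} leaves P1 open — so {EmailOpen} is the unique smallest valid adjustment set.

{EmailOpen}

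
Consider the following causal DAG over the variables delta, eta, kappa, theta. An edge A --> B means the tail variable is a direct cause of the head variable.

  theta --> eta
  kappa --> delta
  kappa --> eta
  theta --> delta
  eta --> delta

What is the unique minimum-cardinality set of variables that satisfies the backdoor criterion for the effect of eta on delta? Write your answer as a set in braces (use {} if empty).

Variables eligible for adjustment (non-descendants of eta, excluding eta and delta): {kappa, theta}.
Backdoor paths from eta to delta:
  P1: eta <- kappa -> delta
  P2: eta <- theta -> delta
The empty set is not sufficient: P1 (eta <- kappa -> delta) has no collider blocking it and no conditioned non-collider, so it is open.
Try {kappa, theta}:
  P1: blocked at fork node kappa ∈ conditioning set.
  P2: blocked at fork node theta ∈ conditioning set.
{kappa, theta} contains no descendant of eta and blocks every backdoor path.
Every element of {kappa, theta} is needed (dropping kappa leaves P1 open; dropping theta leaves P2 open), so no proper subset is valid.
Among all size-2 subsets of the eligible variables, only {kappa, theta} blocks every backdoor path, so it is the unique smallest valid adjustment set.

{kappa, theta}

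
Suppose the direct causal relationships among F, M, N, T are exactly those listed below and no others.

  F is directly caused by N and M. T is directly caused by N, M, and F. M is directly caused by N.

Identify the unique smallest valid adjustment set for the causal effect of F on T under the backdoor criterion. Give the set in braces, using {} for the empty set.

Variables eligible for adjustment (non-descendants of F, excluding F and T): {M, N}.
Backdoor paths from F to T:
  P1: F <- N -> M -> T
  P2: F <- N -> T
  P3: F <- M <- N -> T
  P4: F <- M -> T
The empty set is not sufficient: P1 (F <- N -> M -> T) has no collider blocking it and no conditioned non-collider, so it is open.
Try {M, N}:
  P1: blocked at fork node N ∈ conditioning set.
  P2: blocked at fork node N ∈ conditioning set.
  P3: blocked at chain node M ∈ conditioning set.
  P4: blocked at fork node M ∈ conditioning set.
{M, N} contains no descendant of F and blocks every backdoor path.
Every element of {M, N} is needed (dropping M leaves P4 open; dropping N leaves P2 open), so no proper subset is valid.
Among all size-2 subsets of the eligible variables, only {M, N} blocks every backdoor path, so it is the unique smallest valid adjustment set.

{M, N}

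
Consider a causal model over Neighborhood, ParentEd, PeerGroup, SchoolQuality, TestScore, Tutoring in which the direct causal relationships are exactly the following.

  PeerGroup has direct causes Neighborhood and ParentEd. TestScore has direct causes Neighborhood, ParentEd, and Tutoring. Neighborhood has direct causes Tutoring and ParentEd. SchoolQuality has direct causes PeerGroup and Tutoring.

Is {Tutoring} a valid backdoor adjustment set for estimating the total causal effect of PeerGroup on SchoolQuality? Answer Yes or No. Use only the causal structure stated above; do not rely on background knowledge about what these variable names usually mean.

Yes

Backdoor paths from PeerGroup to SchoolQuality (paths whose first edge points into PeerGroup):
  P1: PeerGroup <- ParentEd -> Neighborhood <- Tutoring -> SchoolQuality
  P2: PeerGroup <- ParentEd -> Neighborhood -> TestScore <- Tutoring -> SchoolQuality
  P3: PeerGroup <- ParentEd -> TestScore <- Tutoring -> SchoolQuality
  P4: PeerGroup <- ParentEd -> TestScore <- Neighborhood <- Tutoring -> SchoolQuality
  P5: PeerGroup <- Neighborhood <- Tutoring -> SchoolQuality
  P6: PeerGroup <- Neighborhood <- ParentEd -> TestScore <- Tutoring -> SchoolQuality
  P7: PeerGroup <- Neighborhood -> TestScore <- Tutoring -> SchoolQuality
Condition 1 (no descendant of PeerGroup in the set): holds — descendants of PeerGroup are {SchoolQuality}; none are in {Tutoring}.
Condition 2 (every backdoor path blocked by {Tutoring}):
  P1: blocked at collider Neighborhood (neither it nor any descendant is in the conditioning set).
  P2: blocked at collider TestScore (neither it nor any descendant is in the conditioning set).
  P3: blocked at collider TestScore (neither it nor any descendant is in the conditioning set).
  P4: blocked at collider TestScore (neither it nor any descendant is in the conditioning set).
  P5: blocked at fork node Tutoring ∈ conditioning set.
  P6: blocked at collider TestScore (neither it nor any descendant is in the conditioning set).
  P7: blocked at collider TestScore (neither it nor any descendant is in the conditioning set).
{Tutoring} satisfies the backdoor criterion.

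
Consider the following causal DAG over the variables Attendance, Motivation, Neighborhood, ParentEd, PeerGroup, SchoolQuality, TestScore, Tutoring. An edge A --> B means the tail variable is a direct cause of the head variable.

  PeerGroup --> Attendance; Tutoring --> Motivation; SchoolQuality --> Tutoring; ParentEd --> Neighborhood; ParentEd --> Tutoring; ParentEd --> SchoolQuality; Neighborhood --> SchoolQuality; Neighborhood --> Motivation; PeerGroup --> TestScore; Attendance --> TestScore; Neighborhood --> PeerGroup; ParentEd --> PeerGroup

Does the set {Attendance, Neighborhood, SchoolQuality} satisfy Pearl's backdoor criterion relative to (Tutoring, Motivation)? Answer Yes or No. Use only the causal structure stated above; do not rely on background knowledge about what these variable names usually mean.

Yes

Backdoor paths from Tutoring to Motivation (paths whose first edge points into Tutoring):
  P1: Tutoring <- ParentEd -> Neighborhood -> Motivation
  P2: Tutoring <- ParentEd -> SchoolQuality <- Neighborhood -> Motivation
  P3: Tutoring <- ParentEd -> PeerGroup <- Neighborhood -> Motivation
  P4: Tutoring <- SchoolQuality <- ParentEd -> Neighborhood -> Motivation
  P5: Tutoring <- SchoolQuality <- ParentEd -> PeerGroup <- Neighborhood -> Motivation
  P6: Tutoring <- SchoolQuality <- Neighborhood -> Motivation
Condition 1 (no descendant of Tutoring in the set): holds — descendants of Tutoring are {Motivation}; none are in {Attendance, Neighborhood, SchoolQuality}.
Condition 2 (every backdoor path blocked by {Attendance, Neighborhood, SchoolQuality}):
  P1: blocked at chain node Neighborhood ∈ conditioning set.
  P2: blocked at fork node Neighborhood ∈ conditioning set.
  P3: blocked at fork node Neighborhood ∈ conditioning set.
  P4: blocked at chain node SchoolQuality ∈ conditioning set.
  P5: blocked at chain node SchoolQuality ∈ conditioning set.
  P6: blocked at chain node SchoolQuality ∈ conditioning set.
{Attendance, Neighborhood, SchoolQuality} satisfies the backdoor criterion.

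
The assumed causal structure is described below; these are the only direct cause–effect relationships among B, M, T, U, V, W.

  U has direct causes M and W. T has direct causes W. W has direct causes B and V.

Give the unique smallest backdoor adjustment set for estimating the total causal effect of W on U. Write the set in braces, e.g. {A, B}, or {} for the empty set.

Variables eligible for adjustment (non-descendants of W, excluding W and U): {B, M, V}.
Backdoor paths from W to U:
  (none)
With no backdoor paths the empty set already satisfies the criterion, and it is trivially minimal.

{}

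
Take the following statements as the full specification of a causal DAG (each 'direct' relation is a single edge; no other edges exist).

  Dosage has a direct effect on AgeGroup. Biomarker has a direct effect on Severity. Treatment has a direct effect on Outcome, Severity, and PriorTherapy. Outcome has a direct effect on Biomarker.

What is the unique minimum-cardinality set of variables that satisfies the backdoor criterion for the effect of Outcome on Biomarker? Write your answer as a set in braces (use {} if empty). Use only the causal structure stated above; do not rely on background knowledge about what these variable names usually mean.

{}

Variables eligible for adjustment (non-descendants of Outcome, excluding Outcome and Biomarker): {AgeGroup, Dosage, PriorTherapy, Treatment}.
Backdoor paths from Outcome to Biomarker:
  P1: Outcome <- Treatment -> Severity <- Biomarker
Each backdoor path contains an unconditioned collider, so every path is already blocked with the empty conditioning set:
  P1: blocked at collider Severity (neither it nor any descendant is in the conditioning set).
The empty set is therefore the unique smallest valid set.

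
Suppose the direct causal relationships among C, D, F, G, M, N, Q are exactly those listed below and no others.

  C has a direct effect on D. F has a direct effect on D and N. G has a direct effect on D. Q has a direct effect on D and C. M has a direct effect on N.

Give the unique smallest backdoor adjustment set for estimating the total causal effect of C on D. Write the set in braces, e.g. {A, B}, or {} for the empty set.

Variables eligible for adjustment (non-descendants of C, excluding C and D): {F, G, M, N, Q}.
Backdoor paths from C to D:
  P1: C <- Q -> D
The empty set is not sufficient: P1 (C <- Q -> D) has no collider blocking it and no conditioned non-collider, so it is open.
Try {Q}:
  P1: blocked at fork node Q ∈ conditioning set.
{Q} contains no descendant of C and blocks every backdoor path.
No other singleton works — e.g. {G} leaves P1 open — so {Q} is the unique smallest valid adjustment set.

{Q}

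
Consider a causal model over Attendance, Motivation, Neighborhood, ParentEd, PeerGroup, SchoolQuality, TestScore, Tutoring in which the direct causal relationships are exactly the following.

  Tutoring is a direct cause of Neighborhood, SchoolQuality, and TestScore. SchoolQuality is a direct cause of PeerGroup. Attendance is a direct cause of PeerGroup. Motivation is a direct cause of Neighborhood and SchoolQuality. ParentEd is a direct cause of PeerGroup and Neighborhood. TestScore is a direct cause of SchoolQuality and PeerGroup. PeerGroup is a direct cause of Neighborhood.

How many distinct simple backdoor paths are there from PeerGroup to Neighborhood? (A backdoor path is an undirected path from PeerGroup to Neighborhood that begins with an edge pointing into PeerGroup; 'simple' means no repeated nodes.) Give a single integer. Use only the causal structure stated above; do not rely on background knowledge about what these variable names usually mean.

A backdoor path from PeerGroup to Neighborhood is any simple undirected path whose first edge points into PeerGroup (i.e. leaves PeerGroup via a parent).
Parents of PeerGroup: {Attendance, ParentEd, SchoolQuality, TestScore}.
Enumerating:
  P1: PeerGroup <- TestScore <- Tutoring -> SchoolQuality <- Motivation -> Neighborhood
  P2: PeerGroup <- TestScore <- Tutoring -> Neighborhood
  P3: PeerGroup <- TestScore -> SchoolQuality <- Motivation -> Neighborhood
  P4: PeerGroup <- TestScore -> SchoolQuality <- Tutoring -> Neighborhood
  P5: PeerGroup <- SchoolQuality <- Motivation -> Neighborhood
  P6: PeerGroup <- SchoolQuality <- Tutoring -> Neighborhood
  P7: PeerGroup <- SchoolQuality <- TestScore <- Tutoring -> Neighborhood
  P8: PeerGroup <- ParentEd -> Neighborhood
That exhausts the simple backdoor paths. Count: 8.

8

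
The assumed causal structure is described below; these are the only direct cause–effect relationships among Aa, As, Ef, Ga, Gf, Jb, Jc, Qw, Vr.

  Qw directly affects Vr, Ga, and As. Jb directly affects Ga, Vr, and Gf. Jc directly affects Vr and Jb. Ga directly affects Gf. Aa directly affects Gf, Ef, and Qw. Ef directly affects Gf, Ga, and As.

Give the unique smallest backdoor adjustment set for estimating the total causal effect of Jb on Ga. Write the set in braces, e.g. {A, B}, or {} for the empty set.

{}

Variables eligible for adjustment (non-descendants of Jb, excluding Jb and Ga): {Aa, As, Ef, Jc, Qw}.
Backdoor paths from Jb to Ga:
  P1: Jb <- Jc -> Vr <- Qw <- Aa -> Ef -> Ga
  P2: Jb <- Jc -> Vr <- Qw <- Aa -> Ef -> Gf <- Ga
  P3: Jb <- Jc -> Vr <- Qw <- Aa -> Gf <- Ef -> Ga
  P4: Jb <- Jc -> Vr <- Qw <- Aa -> Gf <- Ga
  P5: Jb <- Jc -> Vr <- Qw -> Ga
  P6: Jb <- Jc -> Vr <- Qw -> As <- Ef <- Aa -> Gf <- Ga
  P7: Jb <- Jc -> Vr <- Qw -> As <- Ef -> Ga
  P8: Jb <- Jc -> Vr <- Qw -> As <- Ef -> Gf <- Ga
Each backdoor path contains an unconditioned collider, so every path is already blocked with the empty conditioning set:
  P1: blocked at collider Vr (neither it nor any descendant is in the conditioning set).
  P2: blocked at collider Vr (neither it nor any descendant is in the conditioning set).
  P3: blocked at collider Vr (neither it nor any descendant is in the conditioning set).
  P4: blocked at collider Vr (neither it nor any descendant is in the conditioning set).
  P5: blocked at collider Vr (neither it nor any descendant is in the conditioning set).
  P6: blocked at collider Vr (neither it nor any descendant is in the conditioning set).
  P7: blocked at collider Vr (neither it nor any descendant is in the conditioning set).
  P8: blocked at collider Vr (neither it nor any descendant is in the conditioning set).
The empty set is therefore the unique smallest valid set.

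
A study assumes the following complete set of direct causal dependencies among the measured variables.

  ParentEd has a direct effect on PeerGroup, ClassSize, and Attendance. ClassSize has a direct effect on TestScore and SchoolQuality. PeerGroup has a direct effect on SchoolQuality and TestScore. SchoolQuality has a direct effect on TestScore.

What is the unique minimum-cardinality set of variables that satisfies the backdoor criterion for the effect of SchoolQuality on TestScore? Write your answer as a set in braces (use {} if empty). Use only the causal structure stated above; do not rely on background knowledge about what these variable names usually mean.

Variables eligible for adjustment (non-descendants of SchoolQuality, excluding SchoolQuality and TestScore): {Attendance, ClassSize, ParentEd, PeerGroup}.
Backdoor paths from SchoolQuality to TestScore:
  P1: SchoolQuality <- ClassSize <- ParentEd -> PeerGroup -> TestScore
  P2: SchoolQuality <- ClassSize -> TestScore
  P3: SchoolQuality <- PeerGroup <- ParentEd -> ClassSize -> TestScore
  P4: SchoolQuality <- PeerGroup -> TestScore
The empty set is not sufficient: P1 (SchoolQuality <- ClassSize <- ParentEd -> PeerGroup -> TestScore) has no collider blocking it and no conditioned non-collider, so it is open.
Try {ClassSize, PeerGroup}:
  P1: blocked at chain node ClassSize ∈ conditioning set.
  P2: blocked at fork node ClassSize ∈ conditioning set.
  P3: blocked at chain node PeerGroup ∈ conditioning set.
  P4: blocked at fork node PeerGroup ∈ conditioning set.
{ClassSize, PeerGroup} contains no descendant of SchoolQuality and blocks every backdoor path.
Every element of {ClassSize, PeerGroup} is needed (dropping ClassSize leaves P2 open; dropping PeerGroup leaves P4 open), so no proper subset is valid.
Among all size-2 subsets of the eligible variables, only {ClassSize, PeerGroup} blocks every backdoor path, so it is the unique smallest valid adjustment set.

{ClassSize, PeerGroup}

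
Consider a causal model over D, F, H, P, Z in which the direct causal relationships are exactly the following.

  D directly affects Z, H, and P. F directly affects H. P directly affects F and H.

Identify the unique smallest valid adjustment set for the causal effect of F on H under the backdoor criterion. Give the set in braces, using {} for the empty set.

Variables eligible for adjustment (non-descendants of F, excluding F and H): {D, P, Z}.
Backdoor paths from F to H:
  P1: F <- P <- D -> H
  P2: F <- P -> H
The empty set is not sufficient: P1 (F <- P <- D -> H) has no collider blocking it and no conditioned non-collider, so it is open.
Try {P}:
  P1: blocked at chain node P ∈ conditioning set.
  P2: blocked at fork node P ∈ conditioning set.
{P} contains no descendant of F and blocks every backdoor path.
No other singleton works — e.g. {D} leaves P2 open — so {P} is the unique smallest valid adjustment set.

{P}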